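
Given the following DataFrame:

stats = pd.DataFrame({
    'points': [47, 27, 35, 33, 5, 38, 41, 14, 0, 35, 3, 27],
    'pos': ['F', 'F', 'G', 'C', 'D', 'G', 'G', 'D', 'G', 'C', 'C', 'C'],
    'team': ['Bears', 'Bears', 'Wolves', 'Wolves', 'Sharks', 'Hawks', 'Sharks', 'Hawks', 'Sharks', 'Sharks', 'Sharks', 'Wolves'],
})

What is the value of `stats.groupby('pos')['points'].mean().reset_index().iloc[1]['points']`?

9.5

group by pos, mean of points:
pos
C    24.5
D     9.5
F    37.0
G    28.5
Name: points, dtype: float64
reset_index():
  pos  points
0   C    24.5
1   D     9.5
2   F    37.0
3   G    28.5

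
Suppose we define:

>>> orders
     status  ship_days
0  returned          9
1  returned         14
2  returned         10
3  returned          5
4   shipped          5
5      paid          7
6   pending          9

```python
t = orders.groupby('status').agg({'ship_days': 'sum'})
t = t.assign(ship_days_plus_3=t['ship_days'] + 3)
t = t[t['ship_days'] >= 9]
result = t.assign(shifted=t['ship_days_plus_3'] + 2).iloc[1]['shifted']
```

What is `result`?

43

group by status, sum of ship_days:
          ship_days
status             
paid              7
pending           9
returned         38
shipped           5
add column ship_days_plus_3 = t['ship_days'] + 3:
          ship_days  ship_days_plus_3
status                               
paid              7                10
pending           9                12
returned         38                41
shipped           5                 8
filter rows where ship_days >= 9:
          ship_days  ship_days_plus_3
status                               
pending           9                12
returned         38                41
add column shifted = t['ship_days_plus_3'] + 2:
          ship_days  ship_days_plus_3  shifted
status                                        
pending           9                12       14
returned         38                41       43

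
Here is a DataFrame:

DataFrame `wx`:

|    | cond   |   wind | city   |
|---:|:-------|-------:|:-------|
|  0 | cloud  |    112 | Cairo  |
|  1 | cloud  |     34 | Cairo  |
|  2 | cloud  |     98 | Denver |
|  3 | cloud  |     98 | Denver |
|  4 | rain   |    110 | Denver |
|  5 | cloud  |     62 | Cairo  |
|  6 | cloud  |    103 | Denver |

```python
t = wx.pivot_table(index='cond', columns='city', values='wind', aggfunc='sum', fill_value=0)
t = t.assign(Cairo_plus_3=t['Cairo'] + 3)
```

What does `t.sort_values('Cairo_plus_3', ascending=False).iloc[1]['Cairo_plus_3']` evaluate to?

3

pivot: rows=cond, cols=city, sum(wind):
city   Cairo  Denver
cond                
cloud    208     299
rain       0     110
add column Cairo_plus_3 = t['Cairo'] + 3:
city   Cairo  Denver  Cairo_plus_3
cond                              
cloud    208     299           211
rain       0     110             3
sort by Cairo_plus_3 descending:
city   Cairo  Denver  Cairo_plus_3
cond                              
cloud    208     299           211
rain       0     110             3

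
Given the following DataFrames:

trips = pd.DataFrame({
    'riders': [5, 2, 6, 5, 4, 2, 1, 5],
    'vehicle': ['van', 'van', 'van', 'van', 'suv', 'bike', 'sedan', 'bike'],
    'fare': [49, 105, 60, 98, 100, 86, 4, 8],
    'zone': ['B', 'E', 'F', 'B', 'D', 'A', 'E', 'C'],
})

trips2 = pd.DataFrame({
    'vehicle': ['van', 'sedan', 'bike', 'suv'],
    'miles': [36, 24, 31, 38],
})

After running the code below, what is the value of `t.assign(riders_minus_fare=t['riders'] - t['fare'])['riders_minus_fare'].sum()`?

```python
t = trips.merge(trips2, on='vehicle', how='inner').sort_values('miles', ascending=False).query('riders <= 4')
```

merge on 'vehicle' (how='inner') → 8 rows:
   riders vehicle  fare zone  miles
0       5     van    49    B     36
1       2     van   105    E     36
2       6     van    60    F     36
3       5     van    98    B     36
4       4     suv   100    D     38
5       2    bike    86    A     31
6       1   sedan     4    E     24
7       5    bike     8    C     31
sort by miles descending:
   riders vehicle  fare zone  miles
4       4     suv   100    D     38
0       5     van    49    B     36
1       2     van   105    E     36
2       6     van    60    F     36
3       5     van    98    B     36
5       2    bike    86    A     31
7       5    bike     8    C     31
6       1   sedan     4    E     24
filter rows where riders <= 4:
   riders vehicle  fare zone  miles
4       4     suv   100    D     38
1       2     van   105    E     36
5       2    bike    86    A     31
6       1   sedan     4    E     24
add column riders_minus_fare = t['riders'] - t['fare']:
   riders vehicle  fare zone  miles  riders_minus_fare
4       4     suv   100    D     38                -96
1       2     van   105    E     36               -103
5       2    bike    86    A     31                -84
6       1   sedan     4    E     24                 -3

-286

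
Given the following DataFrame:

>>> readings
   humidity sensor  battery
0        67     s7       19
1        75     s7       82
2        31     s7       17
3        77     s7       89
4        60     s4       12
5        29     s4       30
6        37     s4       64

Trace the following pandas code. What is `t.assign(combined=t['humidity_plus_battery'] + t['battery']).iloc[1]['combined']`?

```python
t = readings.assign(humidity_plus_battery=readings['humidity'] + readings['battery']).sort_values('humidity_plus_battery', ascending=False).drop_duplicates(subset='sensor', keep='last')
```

add column humidity_plus_battery = readings['humidity'] + readings['battery']:
   humidity sensor  battery  humidity_plus_battery
0        67     s7       19                     86
1        75     s7       82                    157
2        31     s7       17                     48
3        77     s7       89                    166
4        60     s4       12                     72
5        29     s4       30                     59
6        37     s4       64                    101
sort by humidity_plus_battery descending:
   humidity sensor  battery  humidity_plus_battery
3        77     s7       89                    166
1        75     s7       82                    157
6        37     s4       64                    101
0        67     s7       19                     86
4        60     s4       12                     72
5        29     s4       30                     59
2        31     s7       17                     48
drop duplicate sensor (keep=last):
   humidity sensor  battery  humidity_plus_battery
5        29     s4       30                     59
2        31     s7       17                     48
add column combined = t['humidity_plus_battery'] + t['battery']:
   humidity sensor  battery  humidity_plus_battery  combined
5        29     s4       30                     59        89
2        31     s7       17                     48        65
value at position 1, column 'combined' → 65

65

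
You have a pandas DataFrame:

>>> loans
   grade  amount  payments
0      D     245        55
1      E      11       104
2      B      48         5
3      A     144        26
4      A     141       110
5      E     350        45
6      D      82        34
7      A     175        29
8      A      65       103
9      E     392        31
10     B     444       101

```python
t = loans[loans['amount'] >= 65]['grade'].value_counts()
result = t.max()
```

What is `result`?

4

filter rows where amount >= 65:
   grade  amount  payments
0      D     245        55
3      A     144        26
4      A     141       110
5      E     350        45
6      D      82        34
7      A     175        29
8      A      65       103
9      E     392        31
10     B     444       101
value_counts of grade:
grade
A    4
D    2
E    2
B    1
Name: count, dtype: int64
Finally, max of the resulting series = 4.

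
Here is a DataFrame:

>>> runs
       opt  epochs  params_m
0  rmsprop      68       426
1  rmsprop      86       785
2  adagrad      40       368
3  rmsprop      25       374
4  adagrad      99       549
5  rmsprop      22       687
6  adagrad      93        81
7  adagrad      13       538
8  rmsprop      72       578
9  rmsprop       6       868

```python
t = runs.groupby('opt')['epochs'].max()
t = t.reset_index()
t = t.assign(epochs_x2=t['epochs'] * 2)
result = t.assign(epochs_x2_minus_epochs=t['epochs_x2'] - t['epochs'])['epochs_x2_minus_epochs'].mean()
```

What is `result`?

group by opt, max of epochs:
opt
adagrad    99
rmsprop    86
Name: epochs, dtype: int64
reset_index():
       opt  epochs
0  adagrad      99
1  rmsprop      86
add column epochs_x2 = t['epochs'] * 2:
       opt  epochs  epochs_x2
0  adagrad      99        198
1  rmsprop      86        172
add column epochs_x2_minus_epochs = t['epochs_x2'] - t['epochs']:
       opt  epochs  epochs_x2  epochs_x2_minus_epochs
0  adagrad      99        198                      99
1  rmsprop      86        172                      86

92.5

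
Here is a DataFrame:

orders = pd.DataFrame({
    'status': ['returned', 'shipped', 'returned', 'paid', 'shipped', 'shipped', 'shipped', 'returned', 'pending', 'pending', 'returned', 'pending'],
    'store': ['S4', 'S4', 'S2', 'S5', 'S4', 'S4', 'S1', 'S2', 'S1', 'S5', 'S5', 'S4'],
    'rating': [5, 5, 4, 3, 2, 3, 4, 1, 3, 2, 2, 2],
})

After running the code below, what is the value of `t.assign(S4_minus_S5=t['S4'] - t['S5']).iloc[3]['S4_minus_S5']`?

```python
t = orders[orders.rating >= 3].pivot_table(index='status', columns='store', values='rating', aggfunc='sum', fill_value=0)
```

filter rows where rating >= 3:
     status store  rating
0  returned    S4       5
1   shipped    S4       5
2  returned    S2       4
3      paid    S5       3
5   shipped    S4       3
6   shipped    S1       4
8   pending    S1       3
pivot: rows=status, cols=store, sum(rating):
store     S1  S2  S4  S5
status                  
paid       0   0   0   3
pending    3   0   0   0
returned   0   4   5   0
shipped    4   0   8   0
add column S4_minus_S5 = t['S4'] - t['S5']:
store     S1  S2  S4  S5  S4_minus_S5
status                               
paid       0   0   0   3           -3
pending    3   0   0   0            0
returned   0   4   5   0            5
shipped    4   0   8   0            8

8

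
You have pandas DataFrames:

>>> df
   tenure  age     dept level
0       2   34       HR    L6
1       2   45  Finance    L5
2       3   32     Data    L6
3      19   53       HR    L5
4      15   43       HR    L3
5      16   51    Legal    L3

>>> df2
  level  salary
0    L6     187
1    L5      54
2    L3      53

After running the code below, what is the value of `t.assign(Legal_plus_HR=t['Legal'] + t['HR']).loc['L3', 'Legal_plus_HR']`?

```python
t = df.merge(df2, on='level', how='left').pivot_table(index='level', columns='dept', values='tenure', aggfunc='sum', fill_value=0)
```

31

merge on 'level' (how='left') → 6 rows:
   tenure  age     dept level  salary
0       2   34       HR    L6     187
1       2   45  Finance    L5      54
2       3   32     Data    L6     187
3      19   53       HR    L5      54
4      15   43       HR    L3      53
5      16   51    Legal    L3      53
pivot: rows=level, cols=dept, sum(tenure):
dept   Data  Finance  HR  Legal
level                          
L3        0        0  15     16
L5        0        2  19      0
L6        3        0   2      0
add column Legal_plus_HR = t['Legal'] + t['HR']:
dept   Data  Finance  HR  Legal  Legal_plus_HR
level                                         
L3        0        0  15     16             31
L5        0        2  19      0             19
L6        3        0   2      0              2
The value at row 'L3', column 'Legal_plus_HR' is 31.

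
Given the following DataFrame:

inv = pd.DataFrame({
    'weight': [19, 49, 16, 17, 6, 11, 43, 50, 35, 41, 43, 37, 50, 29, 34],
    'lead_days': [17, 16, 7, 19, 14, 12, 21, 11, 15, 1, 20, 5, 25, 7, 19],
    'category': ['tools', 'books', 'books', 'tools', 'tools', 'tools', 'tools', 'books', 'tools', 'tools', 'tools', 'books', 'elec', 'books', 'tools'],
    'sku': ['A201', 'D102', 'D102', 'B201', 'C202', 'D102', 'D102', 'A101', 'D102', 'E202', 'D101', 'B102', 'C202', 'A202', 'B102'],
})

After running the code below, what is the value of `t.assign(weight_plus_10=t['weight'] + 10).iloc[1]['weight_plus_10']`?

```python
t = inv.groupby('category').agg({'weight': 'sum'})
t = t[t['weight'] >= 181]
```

group by category, sum of weight:
          weight
category        
books        181
elec          50
tools        249
filter rows where weight >= 181:
          weight
category        
books        181
tools        249
add column weight_plus_10 = t['weight'] + 10:
          weight  weight_plus_10
category                        
books        181             191
tools        249             259

259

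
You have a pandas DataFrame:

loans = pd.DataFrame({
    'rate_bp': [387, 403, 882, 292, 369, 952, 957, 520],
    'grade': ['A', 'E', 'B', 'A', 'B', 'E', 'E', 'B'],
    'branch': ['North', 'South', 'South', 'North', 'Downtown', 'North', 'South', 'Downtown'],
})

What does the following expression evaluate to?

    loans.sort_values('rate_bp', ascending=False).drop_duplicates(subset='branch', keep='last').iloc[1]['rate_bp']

369

sort by rate_bp descending:
   rate_bp grade    branch
6      957     E     South
5      952     E     North
2      882     B     South
7      520     B  Downtown
1      403     E     South
0      387     A     North
4      369     B  Downtown
3      292     A     North
drop duplicate branch (keep=last):
   rate_bp grade    branch
1      403     E     South
4      369     B  Downtown
3      292     A     North
Taking the value at position 1, column 'rate_bp' gives 369.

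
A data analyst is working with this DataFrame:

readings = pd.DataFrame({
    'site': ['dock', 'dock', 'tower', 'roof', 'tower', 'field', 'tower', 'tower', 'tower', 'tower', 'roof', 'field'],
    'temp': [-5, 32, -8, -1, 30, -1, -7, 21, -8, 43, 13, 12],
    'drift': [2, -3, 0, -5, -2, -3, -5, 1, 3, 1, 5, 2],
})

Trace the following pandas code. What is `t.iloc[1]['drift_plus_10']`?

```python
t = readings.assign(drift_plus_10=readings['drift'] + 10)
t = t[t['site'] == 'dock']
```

7

add column drift_plus_10 = readings['drift'] + 10:
     site  temp  drift  drift_plus_10
0    dock    -5      2             12
1    dock    32     -3              7
2   tower    -8      0             10
3    roof    -1     -5              5
4   tower    30     -2              8
5   field    -1     -3              7
6   tower    -7     -5              5
7   tower    21      1             11
8   tower    -8      3             13
9   tower    43      1             11
10   roof    13      5             15
11  field    12      2             12
filter rows where site == 'dock':
   site  temp  drift  drift_plus_10
0  dock    -5      2             12
1  dock    32     -3              7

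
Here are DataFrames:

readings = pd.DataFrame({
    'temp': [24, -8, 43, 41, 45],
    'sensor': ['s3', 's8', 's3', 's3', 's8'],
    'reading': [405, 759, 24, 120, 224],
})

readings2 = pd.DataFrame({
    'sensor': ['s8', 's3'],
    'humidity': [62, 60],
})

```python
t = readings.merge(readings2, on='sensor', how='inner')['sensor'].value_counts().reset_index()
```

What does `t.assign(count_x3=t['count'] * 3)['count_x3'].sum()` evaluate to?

15

merge on 'sensor' (how='inner') → 5 rows:
   temp sensor  reading  humidity
0    24     s3      405        60
1    -8     s8      759        62
2    43     s3       24        60
3    41     s3      120        60
4    45     s8      224        62
value_counts of sensor:
sensor
s3    3
s8    2
Name: count, dtype: int64
reset_index():
  sensor  count
0     s3      3
1     s8      2
add column count_x3 = t['count'] * 3:
  sensor  count  count_x3
0     s3      3         9
1     s8      2         6
sum of column 'count_x3' → 15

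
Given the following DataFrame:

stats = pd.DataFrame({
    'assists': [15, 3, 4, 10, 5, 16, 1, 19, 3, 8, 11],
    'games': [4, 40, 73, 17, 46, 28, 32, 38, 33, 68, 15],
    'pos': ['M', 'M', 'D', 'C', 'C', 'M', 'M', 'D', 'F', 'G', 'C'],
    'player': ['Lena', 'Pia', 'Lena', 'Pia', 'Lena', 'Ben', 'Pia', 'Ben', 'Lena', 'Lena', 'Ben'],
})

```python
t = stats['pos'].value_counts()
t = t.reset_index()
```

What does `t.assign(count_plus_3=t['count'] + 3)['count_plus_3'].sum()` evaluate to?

value_counts of pos:
pos
M    4
C    3
D    2
F    1
G    1
Name: count, dtype: int64
reset_index():
  pos  count
0   M      4
1   C      3
2   D      2
3   F      1
4   G      1
add column count_plus_3 = t['count'] + 3:
  pos  count  count_plus_3
0   M      4             7
1   C      3             6
2   D      2             5
3   F      1             4
4   G      1             4
Hence 26.

26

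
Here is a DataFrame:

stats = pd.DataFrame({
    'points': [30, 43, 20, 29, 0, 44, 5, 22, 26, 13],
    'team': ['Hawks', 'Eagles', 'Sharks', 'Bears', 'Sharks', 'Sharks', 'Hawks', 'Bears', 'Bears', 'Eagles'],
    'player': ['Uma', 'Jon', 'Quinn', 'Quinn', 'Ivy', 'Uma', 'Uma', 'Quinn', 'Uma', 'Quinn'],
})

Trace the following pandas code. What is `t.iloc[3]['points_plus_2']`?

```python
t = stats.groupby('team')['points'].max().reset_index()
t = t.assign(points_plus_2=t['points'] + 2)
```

group by team, max of points:
team
Bears     29
Eagles    43
Hawks     30
Sharks    44
Name: points, dtype: int64
reset_index():
     team  points
0   Bears      29
1  Eagles      43
2   Hawks      30
3  Sharks      44
add column points_plus_2 = t['points'] + 2:
     team  points  points_plus_2
0   Bears      29             31
1  Eagles      43             45
2   Hawks      30             32
3  Sharks      44             46

46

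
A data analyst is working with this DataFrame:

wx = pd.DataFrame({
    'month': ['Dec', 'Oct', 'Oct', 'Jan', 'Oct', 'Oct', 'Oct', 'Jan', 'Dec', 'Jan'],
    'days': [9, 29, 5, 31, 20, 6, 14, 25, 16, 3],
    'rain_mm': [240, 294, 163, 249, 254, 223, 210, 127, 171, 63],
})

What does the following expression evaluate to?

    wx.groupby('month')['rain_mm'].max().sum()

group by month, max of rain_mm:
month
Dec    240
Jan    249
Oct    294
Name: rain_mm, dtype: int64
Hence 783.

783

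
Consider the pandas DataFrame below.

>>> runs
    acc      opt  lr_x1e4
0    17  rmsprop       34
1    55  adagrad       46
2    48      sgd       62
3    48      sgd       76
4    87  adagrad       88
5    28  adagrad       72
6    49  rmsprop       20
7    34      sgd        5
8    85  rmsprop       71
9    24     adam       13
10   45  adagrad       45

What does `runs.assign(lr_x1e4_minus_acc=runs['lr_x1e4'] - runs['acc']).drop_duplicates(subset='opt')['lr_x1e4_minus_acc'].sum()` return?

add column lr_x1e4_minus_acc = runs['lr_x1e4'] - runs['acc']:
    acc      opt  lr_x1e4  lr_x1e4_minus_acc
0    17  rmsprop       34                 17
1    55  adagrad       46                 -9
2    48      sgd       62                 14
3    48      sgd       76                 28
4    87  adagrad       88                  1
5    28  adagrad       72                 44
6    49  rmsprop       20                -29
7    34      sgd        5                -29
8    85  rmsprop       71                -14
9    24     adam       13                -11
10   45  adagrad       45                  0
drop duplicate opt (keep=first):
   acc      opt  lr_x1e4  lr_x1e4_minus_acc
0   17  rmsprop       34                 17
1   55  adagrad       46                 -9
2   48      sgd       62                 14
9   24     adam       13                -11

11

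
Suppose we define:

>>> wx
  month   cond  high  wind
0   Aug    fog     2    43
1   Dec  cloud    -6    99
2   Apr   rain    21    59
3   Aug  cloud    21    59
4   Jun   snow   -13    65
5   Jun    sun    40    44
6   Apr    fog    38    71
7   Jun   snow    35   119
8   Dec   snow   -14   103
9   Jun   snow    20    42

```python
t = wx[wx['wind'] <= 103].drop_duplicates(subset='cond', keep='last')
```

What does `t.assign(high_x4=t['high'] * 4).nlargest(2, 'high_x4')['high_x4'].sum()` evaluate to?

filter rows where wind <= 103:
  month   cond  high  wind
0   Aug    fog     2    43
1   Dec  cloud    -6    99
2   Apr   rain    21    59
3   Aug  cloud    21    59
4   Jun   snow   -13    65
5   Jun    sun    40    44
6   Apr    fog    38    71
8   Dec   snow   -14   103
9   Jun   snow    20    42
drop duplicate cond (keep=last):
  month   cond  high  wind
2   Apr   rain    21    59
3   Aug  cloud    21    59
5   Jun    sun    40    44
6   Apr    fog    38    71
9   Jun   snow    20    42
add column high_x4 = t['high'] * 4:
  month   cond  high  wind  high_x4
2   Apr   rain    21    59       84
3   Aug  cloud    21    59       84
5   Jun    sun    40    44      160
6   Apr    fog    38    71      152
9   Jun   snow    20    42       80
take 2 rows with largest high_x4:
  month cond  high  wind  high_x4
5   Jun  sun    40    44      160
6   Apr  fog    38    71      152
sum of column 'high_x4' → 312

312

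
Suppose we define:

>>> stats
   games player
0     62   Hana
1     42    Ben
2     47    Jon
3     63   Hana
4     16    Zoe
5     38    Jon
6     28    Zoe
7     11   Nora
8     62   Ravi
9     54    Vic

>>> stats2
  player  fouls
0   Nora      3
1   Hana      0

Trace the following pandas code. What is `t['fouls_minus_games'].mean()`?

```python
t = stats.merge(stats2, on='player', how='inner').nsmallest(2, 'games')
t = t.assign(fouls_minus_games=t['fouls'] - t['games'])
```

merge on 'player' (how='inner') → 3 rows:
   games player  fouls
0     62   Hana      0
1     63   Hana      0
2     11   Nora      3
take 2 rows with smallest games:
   games player  fouls
2     11   Nora      3
0     62   Hana      0
add column fouls_minus_games = t['fouls'] - t['games']:
   games player  fouls  fouls_minus_games
2     11   Nora      3                 -8
0     62   Hana      0                -62
Reading off the mean of column 'fouls_minus_games', we get -35.0.

-35.0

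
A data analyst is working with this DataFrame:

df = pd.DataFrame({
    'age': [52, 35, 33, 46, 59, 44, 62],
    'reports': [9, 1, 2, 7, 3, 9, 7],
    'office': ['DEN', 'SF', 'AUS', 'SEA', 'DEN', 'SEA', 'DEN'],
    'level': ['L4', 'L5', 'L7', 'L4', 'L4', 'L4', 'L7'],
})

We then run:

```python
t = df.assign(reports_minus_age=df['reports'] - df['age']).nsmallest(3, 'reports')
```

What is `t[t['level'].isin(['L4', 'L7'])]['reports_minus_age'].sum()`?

-87

add column reports_minus_age = df['reports'] - df['age']:
   age  reports office level  reports_minus_age
0   52        9    DEN    L4                -43
1   35        1     SF    L5                -34
2   33        2    AUS    L7                -31
3   46        7    SEA    L4                -39
4   59        3    DEN    L4                -56
5   44        9    SEA    L4                -35
6   62        7    DEN    L7                -55
take 3 rows with smallest reports:
   age  reports office level  reports_minus_age
1   35        1     SF    L5                -34
2   33        2    AUS    L7                -31
4   59        3    DEN    L4                -56
filter rows where level in ['L4', 'L7']:
   age  reports office level  reports_minus_age
2   33        2    AUS    L7                -31
4   59        3    DEN    L4                -56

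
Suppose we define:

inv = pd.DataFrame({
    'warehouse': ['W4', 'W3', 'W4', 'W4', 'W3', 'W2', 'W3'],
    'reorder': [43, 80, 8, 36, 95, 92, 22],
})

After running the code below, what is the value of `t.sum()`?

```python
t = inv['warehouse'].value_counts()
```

value_counts of warehouse:
warehouse
W4    3
W3    3
W2    1
Name: count, dtype: int64
Then the sum of the resulting series: 7

7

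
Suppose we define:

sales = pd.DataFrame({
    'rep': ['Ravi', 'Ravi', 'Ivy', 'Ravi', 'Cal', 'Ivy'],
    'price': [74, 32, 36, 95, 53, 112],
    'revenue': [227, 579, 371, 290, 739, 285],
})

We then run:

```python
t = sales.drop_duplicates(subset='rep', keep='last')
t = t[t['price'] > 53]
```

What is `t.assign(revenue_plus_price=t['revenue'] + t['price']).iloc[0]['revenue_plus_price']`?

drop duplicate rep (keep=last):
    rep  price  revenue
3  Ravi     95      290
4   Cal     53      739
5   Ivy    112      285
filter rows where price > 53:
    rep  price  revenue
3  Ravi     95      290
5   Ivy    112      285
add column revenue_plus_price = t['revenue'] + t['price']:
    rep  price  revenue  revenue_plus_price
3  Ravi     95      290                 385
5   Ivy    112      285                 397
Finally, value at position 0, column 'revenue_plus_price' = 385.

385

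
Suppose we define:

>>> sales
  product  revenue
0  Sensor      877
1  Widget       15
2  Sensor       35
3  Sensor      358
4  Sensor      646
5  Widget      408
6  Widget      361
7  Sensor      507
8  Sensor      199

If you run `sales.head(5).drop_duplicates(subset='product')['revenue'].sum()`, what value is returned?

take first 5 rows:
  product  revenue
0  Sensor      877
1  Widget       15
2  Sensor       35
3  Sensor      358
4  Sensor      646
drop duplicate product (keep=first):
  product  revenue
0  Sensor      877
1  Widget       15

892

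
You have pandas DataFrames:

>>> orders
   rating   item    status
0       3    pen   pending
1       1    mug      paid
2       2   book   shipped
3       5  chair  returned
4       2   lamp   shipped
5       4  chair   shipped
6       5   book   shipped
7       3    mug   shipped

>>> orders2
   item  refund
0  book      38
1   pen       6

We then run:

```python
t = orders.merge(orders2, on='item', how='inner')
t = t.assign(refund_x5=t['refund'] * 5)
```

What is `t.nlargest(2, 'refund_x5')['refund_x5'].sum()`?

380

merge on 'item' (how='inner') → 3 rows:
   rating  item   status  refund
0       3   pen  pending       6
1       2  book  shipped      38
2       5  book  shipped      38
add column refund_x5 = t['refund'] * 5:
   rating  item   status  refund  refund_x5
0       3   pen  pending       6         30
1       2  book  shipped      38        190
2       5  book  shipped      38        190
take 2 rows with largest refund_x5:
   rating  item   status  refund  refund_x5
1       2  book  shipped      38        190
2       5  book  shipped      38        190
The sum of column 'refund_x5' is 380.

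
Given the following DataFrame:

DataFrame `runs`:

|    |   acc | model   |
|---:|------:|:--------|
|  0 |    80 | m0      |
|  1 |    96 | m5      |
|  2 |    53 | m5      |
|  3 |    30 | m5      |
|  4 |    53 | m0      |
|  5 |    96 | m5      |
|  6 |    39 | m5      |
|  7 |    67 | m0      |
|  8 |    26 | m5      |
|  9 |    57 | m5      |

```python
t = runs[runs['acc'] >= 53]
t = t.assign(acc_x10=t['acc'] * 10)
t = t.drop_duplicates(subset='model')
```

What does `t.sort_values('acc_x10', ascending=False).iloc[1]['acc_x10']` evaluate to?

800

filter rows where acc >= 53:
   acc model
0   80    m0
1   96    m5
2   53    m5
4   53    m0
5   96    m5
7   67    m0
9   57    m5
add column acc_x10 = t['acc'] * 10:
   acc model  acc_x10
0   80    m0      800
1   96    m5      960
2   53    m5      530
4   53    m0      530
5   96    m5      960
7   67    m0      670
9   57    m5      570
drop duplicate model (keep=first):
   acc model  acc_x10
0   80    m0      800
1   96    m5      960
sort by acc_x10 descending:
   acc model  acc_x10
1   96    m5      960
0   80    m0      800
value at position 1, column 'acc_x10' → 800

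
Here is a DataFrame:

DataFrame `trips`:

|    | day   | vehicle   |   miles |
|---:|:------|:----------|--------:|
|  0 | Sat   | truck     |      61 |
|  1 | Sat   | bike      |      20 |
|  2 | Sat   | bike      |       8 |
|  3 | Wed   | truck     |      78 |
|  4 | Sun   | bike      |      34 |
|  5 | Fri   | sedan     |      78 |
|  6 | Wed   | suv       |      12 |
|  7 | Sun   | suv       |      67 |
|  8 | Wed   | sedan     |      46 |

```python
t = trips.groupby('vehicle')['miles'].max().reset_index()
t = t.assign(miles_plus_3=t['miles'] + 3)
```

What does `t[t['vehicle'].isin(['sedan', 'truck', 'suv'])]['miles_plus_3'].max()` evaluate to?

81

group by vehicle, max of miles:
vehicle
bike     34
sedan    78
suv      67
truck    78
Name: miles, dtype: int64
reset_index():
  vehicle  miles
0    bike     34
1   sedan     78
2     suv     67
3   truck     78
add column miles_plus_3 = t['miles'] + 3:
  vehicle  miles  miles_plus_3
0    bike     34            37
1   sedan     78            81
2     suv     67            70
3   truck     78            81
filter rows where vehicle in ['sedan', 'truck', 'suv']:
  vehicle  miles  miles_plus_3
1   sedan     78            81
2     suv     67            70
3   truck     78            81
Finally, max of column 'miles_plus_3' = 81.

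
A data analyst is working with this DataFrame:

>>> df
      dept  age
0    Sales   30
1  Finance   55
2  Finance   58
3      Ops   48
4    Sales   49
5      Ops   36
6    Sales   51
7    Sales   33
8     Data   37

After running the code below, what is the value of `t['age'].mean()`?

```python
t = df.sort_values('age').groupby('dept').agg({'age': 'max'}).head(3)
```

sort by age:
      dept  age
0    Sales   30
7    Sales   33
5      Ops   36
8     Data   37
3      Ops   48
4    Sales   49
6    Sales   51
1  Finance   55
2  Finance   58
group by dept, max of age:
         age
dept        
Data      37
Finance   58
Ops       48
Sales     51
take first 3 rows:
         age
dept        
Data      37
Finance   58
Ops       48

47.6666666667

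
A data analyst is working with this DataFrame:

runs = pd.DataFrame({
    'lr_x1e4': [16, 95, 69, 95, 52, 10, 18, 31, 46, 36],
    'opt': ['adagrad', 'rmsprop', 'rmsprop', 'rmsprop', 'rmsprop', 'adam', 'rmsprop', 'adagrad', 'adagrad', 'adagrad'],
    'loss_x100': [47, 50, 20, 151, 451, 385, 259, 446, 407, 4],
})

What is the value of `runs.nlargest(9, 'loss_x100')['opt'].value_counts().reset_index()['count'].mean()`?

3.0

take 9 rows with largest loss_x100:
   lr_x1e4      opt  loss_x100
4       52  rmsprop        451
7       31  adagrad        446
8       46  adagrad        407
5       10     adam        385
6       18  rmsprop        259
3       95  rmsprop        151
1       95  rmsprop         50
0       16  adagrad         47
2       69  rmsprop         20
value_counts of opt:
opt
rmsprop    5
adagrad    3
adam       1
Name: count, dtype: int64
reset_index():
       opt  count
0  rmsprop      5
1  adagrad      3
2     adam      1
Reading off the mean of column 'count', we get 3.0.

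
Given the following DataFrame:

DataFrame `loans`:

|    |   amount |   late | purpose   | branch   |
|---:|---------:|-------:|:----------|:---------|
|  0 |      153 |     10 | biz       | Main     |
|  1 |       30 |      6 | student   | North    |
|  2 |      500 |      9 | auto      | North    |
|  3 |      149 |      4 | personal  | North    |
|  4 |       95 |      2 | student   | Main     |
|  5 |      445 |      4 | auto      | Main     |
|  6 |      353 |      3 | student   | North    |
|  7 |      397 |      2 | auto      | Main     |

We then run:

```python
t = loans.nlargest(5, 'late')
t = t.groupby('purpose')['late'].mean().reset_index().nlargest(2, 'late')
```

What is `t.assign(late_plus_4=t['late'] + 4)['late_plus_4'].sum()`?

24.5

take 5 rows with largest late:
   amount  late   purpose branch
0     153    10       biz   Main
2     500     9      auto  North
1      30     6   student  North
3     149     4  personal  North
5     445     4      auto   Main
group by purpose, mean of late:
purpose
auto         6.5
biz         10.0
personal     4.0
student      6.0
Name: late, dtype: float64
reset_index():
    purpose  late
0      auto   6.5
1       biz  10.0
2  personal   4.0
3   student   6.0
take 2 rows with largest late:
  purpose  late
1     biz  10.0
0    auto   6.5
add column late_plus_4 = t['late'] + 4:
  purpose  late  late_plus_4
1     biz  10.0         14.0
0    auto   6.5         10.5
The sum of column 'late_plus_4' is 24.5.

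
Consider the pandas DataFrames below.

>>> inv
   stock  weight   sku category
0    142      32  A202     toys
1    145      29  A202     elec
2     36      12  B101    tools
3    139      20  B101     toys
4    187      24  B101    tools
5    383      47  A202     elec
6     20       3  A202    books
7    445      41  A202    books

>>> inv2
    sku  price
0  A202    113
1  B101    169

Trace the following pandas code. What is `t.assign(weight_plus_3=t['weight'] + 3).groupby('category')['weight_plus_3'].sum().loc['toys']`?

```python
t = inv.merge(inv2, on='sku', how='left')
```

58

merge on 'sku' (how='left') → 8 rows:
   stock  weight   sku category  price
0    142      32  A202     toys    113
1    145      29  A202     elec    113
2     36      12  B101    tools    169
3    139      20  B101     toys    169
4    187      24  B101    tools    169
5    383      47  A202     elec    113
6     20       3  A202    books    113
7    445      41  A202    books    113
add column weight_plus_3 = t['weight'] + 3:
   stock  weight   sku category  price  weight_plus_3
0    142      32  A202     toys    113             35
1    145      29  A202     elec    113             32
2     36      12  B101    tools    169             15
3    139      20  B101     toys    169             23
4    187      24  B101    tools    169             27
5    383      47  A202     elec    113             50
6     20       3  A202    books    113              6
7    445      41  A202    books    113             44
group by category, sum of weight_plus_3:
category
books    50
elec     82
tools    42
toys     58
Name: weight_plus_3, dtype: int64
Then the value at index 'toys': 58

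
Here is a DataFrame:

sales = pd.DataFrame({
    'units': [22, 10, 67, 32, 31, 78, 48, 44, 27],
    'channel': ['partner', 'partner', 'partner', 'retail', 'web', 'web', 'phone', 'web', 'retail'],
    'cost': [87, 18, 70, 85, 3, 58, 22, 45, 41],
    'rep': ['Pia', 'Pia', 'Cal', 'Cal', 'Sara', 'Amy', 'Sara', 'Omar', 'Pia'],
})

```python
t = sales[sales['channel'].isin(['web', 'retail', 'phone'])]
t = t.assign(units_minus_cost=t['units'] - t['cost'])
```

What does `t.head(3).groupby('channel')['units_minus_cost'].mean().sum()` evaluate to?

-29.0

filter rows where channel in ['web', 'retail', 'phone']:
   units channel  cost   rep
3     32  retail    85   Cal
4     31     web     3  Sara
5     78     web    58   Amy
6     48   phone    22  Sara
7     44     web    45  Omar
8     27  retail    41   Pia
add column units_minus_cost = t['units'] - t['cost']:
   units channel  cost   rep  units_minus_cost
3     32  retail    85   Cal               -53
4     31     web     3  Sara                28
5     78     web    58   Amy                20
6     48   phone    22  Sara                26
7     44     web    45  Omar                -1
8     27  retail    41   Pia               -14
take first 3 rows:
   units channel  cost   rep  units_minus_cost
3     32  retail    85   Cal               -53
4     31     web     3  Sara                28
5     78     web    58   Amy                20
group by channel, mean of units_minus_cost:
channel
retail   -53.0
web       24.0
Name: units_minus_cost, dtype: float64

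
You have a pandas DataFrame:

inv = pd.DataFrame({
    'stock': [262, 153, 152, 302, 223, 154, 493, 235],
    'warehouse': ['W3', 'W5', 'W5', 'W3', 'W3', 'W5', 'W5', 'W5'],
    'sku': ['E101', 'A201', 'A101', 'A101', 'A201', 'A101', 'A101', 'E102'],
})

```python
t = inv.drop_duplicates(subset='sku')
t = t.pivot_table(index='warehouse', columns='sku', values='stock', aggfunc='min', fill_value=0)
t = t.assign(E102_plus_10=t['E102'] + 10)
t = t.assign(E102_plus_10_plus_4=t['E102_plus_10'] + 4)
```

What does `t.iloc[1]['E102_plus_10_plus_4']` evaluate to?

249

drop duplicate sku (keep=first):
   stock warehouse   sku
0    262        W3  E101
1    153        W5  A201
2    152        W5  A101
7    235        W5  E102
pivot: rows=warehouse, cols=sku, min(stock):
sku        A101  A201  E101  E102
warehouse                        
W3            0     0   262     0
W5          152   153     0   235
add column E102_plus_10 = t['E102'] + 10:
sku        A101  A201  E101  E102  E102_plus_10
warehouse                                      
W3            0     0   262     0            10
W5          152   153     0   235           245
add column E102_plus_10_plus_4 = t['E102_plus_10'] + 4:
sku        A101  A201  E101  E102  E102_plus_10  E102_plus_10_plus_4
warehouse                                                           
W3            0     0   262     0            10                   14
W5          152   153     0   235           245                  249
Then the value at position 1, column 'E102_plus_10_plus_4': 249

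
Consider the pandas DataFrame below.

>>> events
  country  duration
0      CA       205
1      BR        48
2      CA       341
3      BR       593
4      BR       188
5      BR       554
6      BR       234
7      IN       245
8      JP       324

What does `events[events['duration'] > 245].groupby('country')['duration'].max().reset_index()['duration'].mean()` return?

419.333333333

filter rows where duration > 245:
  country  duration
2      CA       341
3      BR       593
5      BR       554
8      JP       324
group by country, max of duration:
country
BR    593
CA    341
JP    324
Name: duration, dtype: int64
reset_index():
  country  duration
0      BR       593
1      CA       341
2      JP       324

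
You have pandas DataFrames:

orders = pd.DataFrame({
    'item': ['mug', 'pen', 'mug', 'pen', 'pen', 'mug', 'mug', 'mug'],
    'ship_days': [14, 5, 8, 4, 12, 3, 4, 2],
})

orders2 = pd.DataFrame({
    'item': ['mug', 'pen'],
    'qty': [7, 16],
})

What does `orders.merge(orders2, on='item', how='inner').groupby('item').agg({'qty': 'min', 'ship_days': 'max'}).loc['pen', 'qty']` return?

merge on 'item' (how='inner') → 8 rows:
  item  ship_days  qty
0  mug         14    7
1  pen          5   16
2  mug          8    7
3  pen          4   16
4  pen         12   16
5  mug          3    7
6  mug          4    7
7  mug          2    7
group by item: min(qty), max(ship_days):
      qty  ship_days
item                
mug     7         14
pen    16         12

16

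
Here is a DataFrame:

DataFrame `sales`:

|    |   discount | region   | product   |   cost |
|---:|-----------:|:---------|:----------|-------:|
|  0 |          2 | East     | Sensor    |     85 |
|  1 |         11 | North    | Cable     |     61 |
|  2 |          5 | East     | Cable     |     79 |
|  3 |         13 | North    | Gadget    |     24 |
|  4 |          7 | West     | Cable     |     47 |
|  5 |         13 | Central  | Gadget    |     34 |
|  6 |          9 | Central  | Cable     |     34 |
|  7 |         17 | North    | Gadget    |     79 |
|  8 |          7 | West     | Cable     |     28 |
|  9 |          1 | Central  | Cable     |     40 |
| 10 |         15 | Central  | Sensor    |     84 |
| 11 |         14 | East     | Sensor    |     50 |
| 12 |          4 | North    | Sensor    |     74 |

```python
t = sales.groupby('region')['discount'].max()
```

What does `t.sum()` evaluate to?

group by region, max of discount:
region
Central    15
East       14
North      17
West        7
Name: discount, dtype: int64
The sum of the resulting series is 53.

53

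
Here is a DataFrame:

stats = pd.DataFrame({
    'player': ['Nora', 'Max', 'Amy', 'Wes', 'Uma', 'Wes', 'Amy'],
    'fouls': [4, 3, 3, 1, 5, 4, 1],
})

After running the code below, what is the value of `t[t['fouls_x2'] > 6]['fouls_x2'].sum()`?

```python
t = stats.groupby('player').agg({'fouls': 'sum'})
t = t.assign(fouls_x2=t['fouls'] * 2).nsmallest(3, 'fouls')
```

group by player, sum of fouls:
        fouls
player       
Amy         4
Max         3
Nora        4
Uma         5
Wes         5
add column fouls_x2 = t['fouls'] * 2:
        fouls  fouls_x2
player                 
Amy         4         8
Max         3         6
Nora        4         8
Uma         5        10
Wes         5        10
take 3 rows with smallest fouls:
        fouls  fouls_x2
player                 
Max         3         6
Amy         4         8
Nora        4         8
filter rows where fouls_x2 > 6:
        fouls  fouls_x2
player                 
Amy         4         8
Nora        4         8
Reading off the sum of column 'fouls_x2', we get 16.

16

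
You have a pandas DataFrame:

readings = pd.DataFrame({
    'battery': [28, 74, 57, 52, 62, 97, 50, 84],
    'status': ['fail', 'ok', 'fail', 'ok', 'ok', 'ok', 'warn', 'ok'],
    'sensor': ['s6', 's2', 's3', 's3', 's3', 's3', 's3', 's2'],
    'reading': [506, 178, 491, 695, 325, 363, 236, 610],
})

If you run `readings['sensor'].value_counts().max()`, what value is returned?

5

value_counts of sensor:
sensor
s3    5
s2    2
s6    1
Name: count, dtype: int64
The max of the resulting series is 5.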